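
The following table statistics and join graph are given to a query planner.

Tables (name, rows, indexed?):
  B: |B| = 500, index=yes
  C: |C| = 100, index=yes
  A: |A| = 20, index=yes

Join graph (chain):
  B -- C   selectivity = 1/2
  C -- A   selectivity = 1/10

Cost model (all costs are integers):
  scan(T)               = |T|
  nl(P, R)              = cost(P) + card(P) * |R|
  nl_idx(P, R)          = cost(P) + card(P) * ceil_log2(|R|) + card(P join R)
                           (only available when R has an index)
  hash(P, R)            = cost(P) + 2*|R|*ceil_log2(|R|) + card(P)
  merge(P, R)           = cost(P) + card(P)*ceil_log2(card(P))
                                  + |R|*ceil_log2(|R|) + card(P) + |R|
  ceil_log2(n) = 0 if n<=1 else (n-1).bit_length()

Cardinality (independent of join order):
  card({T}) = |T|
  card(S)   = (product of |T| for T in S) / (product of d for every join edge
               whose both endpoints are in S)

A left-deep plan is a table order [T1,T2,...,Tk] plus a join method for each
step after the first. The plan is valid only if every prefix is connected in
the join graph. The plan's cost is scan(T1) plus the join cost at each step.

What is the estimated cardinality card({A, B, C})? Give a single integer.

Tables in S: A(20), B(500), C(100)
Edges inside S: B-C(d=2), C-A(d=10)
numerator = 20 * 500 * 100 = 1000000
denominator = 2 * 10 = 20
card(S) = 1000000 / 20 = 50000

50000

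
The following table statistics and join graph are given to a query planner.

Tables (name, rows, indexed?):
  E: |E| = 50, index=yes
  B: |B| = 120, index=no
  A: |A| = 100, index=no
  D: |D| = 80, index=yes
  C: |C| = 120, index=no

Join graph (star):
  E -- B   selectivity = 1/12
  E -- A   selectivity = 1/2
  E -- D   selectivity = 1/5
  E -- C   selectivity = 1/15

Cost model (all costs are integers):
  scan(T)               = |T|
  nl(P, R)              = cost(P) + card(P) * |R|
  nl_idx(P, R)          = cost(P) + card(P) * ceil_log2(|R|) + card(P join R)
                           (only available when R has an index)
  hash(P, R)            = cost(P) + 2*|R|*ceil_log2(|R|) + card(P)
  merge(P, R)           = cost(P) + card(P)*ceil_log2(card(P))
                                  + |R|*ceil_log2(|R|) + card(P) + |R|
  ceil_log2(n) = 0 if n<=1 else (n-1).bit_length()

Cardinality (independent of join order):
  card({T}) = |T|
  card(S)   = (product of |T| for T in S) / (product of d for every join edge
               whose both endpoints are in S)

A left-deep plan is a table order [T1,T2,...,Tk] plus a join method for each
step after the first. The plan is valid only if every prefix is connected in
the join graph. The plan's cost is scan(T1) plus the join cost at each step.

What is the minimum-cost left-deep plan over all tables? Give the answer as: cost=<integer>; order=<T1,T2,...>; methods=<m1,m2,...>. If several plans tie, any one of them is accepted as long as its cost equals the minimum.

cost=73440; order=C,E,B,D,A; methods=hash,hash,hash,hash

Selinger DP (subsets sized 1..n):
  {E}: scan cost=50, card=50
  {B}: scan cost=120, card=120
  {A}: scan cost=100, card=100
  {D}: scan cost=80, card=80
  {C}: scan cost=120, card=120
  {BE}: card=500; try (E,hash)→840, (E,nl_idx)→1340, (B,merge)→1360, (E,merge)→1430, (B,hash)→1780, (B,nl)→6050 …(+1); best=840 via (E,hash)
  {AE}: card=2500; try (E,hash)→800, (A,merge)→1200, (E,merge)→1250, (A,hash)→1500, (E,nl_idx)→3200, (A,nl)→5050 …(+1); best=800 via (E,hash)
  {DE}: card=800; try (E,hash)→760, (D,merge)→1040, (E,merge)→1070, (D,nl_idx)→1200, (D,hash)→1220, (E,nl_idx)→1360 …(+2); best=760 via (E,hash)
  {CE}: card=400; try (E,hash)→840, (E,nl_idx)→1240, (C,merge)→1360, (E,merge)→1430, (C,hash)→1780, (C,nl)→6050 …(+1); best=840 via (E,hash)
  {ABE}: card=25000; try (A,hash)→2740, (B,hash)→4980, (A,merge)→6640, (B,merge)→34260, (A,nl)→50840, (B,nl)→300800; best=2740 via (A,hash)
  {BDE}: card=8000; try (D,hash)→2460, (B,hash)→3240, (D,merge)→6480, (B,merge)→10520, (D,nl_idx)→12340, (D,nl)→40840 …(+1); best=2460 via (D,hash)
  {BCE}: card=4000; try (B,hash)→2920, (C,hash)→3020, (B,merge)→5800, (C,merge)→6800, (B,nl)→48840, (C,nl)→60840; best=2920 via (B,hash)
  {ADE}: card=40000; try (A,hash)→2960, (D,hash)→4420, (A,merge)→10360, (D,merge)→33940, (D,nl_idx)→58300, (A,nl)→80760 …(+1); best=2960 via (A,hash)
  {ACE}: card=20000; try (A,hash)→2640, (C,hash)→4980, (A,merge)→5640, (C,merge)→34260, (A,nl)→40840, (C,nl)→300800; best=2640 via (A,hash)
  {CDE}: card=6400; try (D,hash)→2360, (C,hash)→3240, (D,merge)→5480, (D,nl_idx)→10040, (C,merge)→10520, (D,nl)→32840 …(+1); best=2360 via (D,hash)
  {ABDE}: card=400000; try (A,hash)→11860, (D,hash)→28860, (B,hash)→44640, (A,merge)→115260, (D,merge)→403380, (D,nl_idx)→577740 …(+4); best=11860 via (A,hash)
  {ABCE}: card=200000; try (A,hash)→8320, (B,hash)→24320, (C,hash)→29420, (A,merge)→55720, (B,merge)→323600, (A,nl)→402920 …(+3); best=8320 via (A,hash)
  {BCDE}: card=64000; try (D,hash)→8040, (B,hash)→10440, (C,hash)→12140, (D,merge)→55560, (B,merge)→92920, (D,nl_idx)→94920 …(+4); best=8040 via (D,hash)
  {ACDE}: card=320000; try (A,hash)→10160, (D,hash)→23760, (C,hash)→44640, (A,merge)→92760, (D,merge)→323280, (D,nl_idx)→462640 …(+4); best=10160 via (A,hash)
  {ABCDE}: card=3200000; try (A,hash)→73440, (D,hash)→209440, (B,hash)→331840, (C,hash)→413540, (A,merge)→1096840, (D,merge)→3808960 …(+7); best=73440 via (A,hash)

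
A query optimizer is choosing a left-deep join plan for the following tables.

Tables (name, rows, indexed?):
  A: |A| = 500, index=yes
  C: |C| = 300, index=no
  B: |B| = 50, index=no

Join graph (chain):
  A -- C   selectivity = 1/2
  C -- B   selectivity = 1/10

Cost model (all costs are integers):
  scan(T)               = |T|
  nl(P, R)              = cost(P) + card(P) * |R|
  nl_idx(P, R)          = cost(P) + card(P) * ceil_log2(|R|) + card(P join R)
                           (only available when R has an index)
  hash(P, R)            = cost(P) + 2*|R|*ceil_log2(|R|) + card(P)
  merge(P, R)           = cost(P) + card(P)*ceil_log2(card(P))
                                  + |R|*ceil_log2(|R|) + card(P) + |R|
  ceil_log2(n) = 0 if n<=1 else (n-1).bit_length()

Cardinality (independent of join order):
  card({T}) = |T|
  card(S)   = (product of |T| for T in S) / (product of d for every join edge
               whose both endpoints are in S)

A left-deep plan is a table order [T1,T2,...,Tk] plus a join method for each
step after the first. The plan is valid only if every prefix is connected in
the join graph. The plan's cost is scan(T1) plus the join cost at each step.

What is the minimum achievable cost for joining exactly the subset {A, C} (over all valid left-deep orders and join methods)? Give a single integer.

6400

Selinger DP over subsets of {A,C}:
  {A}: scan cost=500, card=500
  {C}: scan cost=300, card=300
  {AC}: card=75000; try (C,hash)→6400, (A,merge)→8300, (C,merge)→8500, (A,hash)→9600, (A,nl_idx)→78000, (A,nl)→150300 …(+1); best=6400 via (C,hash)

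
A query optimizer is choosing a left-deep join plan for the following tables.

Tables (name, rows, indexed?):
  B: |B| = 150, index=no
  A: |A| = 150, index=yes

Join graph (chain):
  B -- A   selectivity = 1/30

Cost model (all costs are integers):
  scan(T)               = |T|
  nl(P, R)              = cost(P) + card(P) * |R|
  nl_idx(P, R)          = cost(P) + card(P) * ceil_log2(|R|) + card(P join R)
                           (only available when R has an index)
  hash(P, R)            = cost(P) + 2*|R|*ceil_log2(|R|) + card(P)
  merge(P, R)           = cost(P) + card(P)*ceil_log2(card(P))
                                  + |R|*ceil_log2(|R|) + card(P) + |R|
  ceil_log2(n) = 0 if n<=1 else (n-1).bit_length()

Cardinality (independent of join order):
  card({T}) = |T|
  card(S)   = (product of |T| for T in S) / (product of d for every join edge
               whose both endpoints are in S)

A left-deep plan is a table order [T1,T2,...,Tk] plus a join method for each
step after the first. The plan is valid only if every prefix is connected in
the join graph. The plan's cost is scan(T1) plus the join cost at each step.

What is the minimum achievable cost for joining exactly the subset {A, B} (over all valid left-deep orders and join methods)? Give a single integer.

2100

Selinger DP over subsets of {A,B}:
  {B}: scan cost=150, card=150
  {A}: scan cost=150, card=150
  {AB}: card=750; try (A,nl_idx)→2100, (B,hash)→2700, (A,hash)→2700, (B,merge)→2850, (A,merge)→2850, (B,nl)→22650 …(+1); best=2100 via (A,nl_idx)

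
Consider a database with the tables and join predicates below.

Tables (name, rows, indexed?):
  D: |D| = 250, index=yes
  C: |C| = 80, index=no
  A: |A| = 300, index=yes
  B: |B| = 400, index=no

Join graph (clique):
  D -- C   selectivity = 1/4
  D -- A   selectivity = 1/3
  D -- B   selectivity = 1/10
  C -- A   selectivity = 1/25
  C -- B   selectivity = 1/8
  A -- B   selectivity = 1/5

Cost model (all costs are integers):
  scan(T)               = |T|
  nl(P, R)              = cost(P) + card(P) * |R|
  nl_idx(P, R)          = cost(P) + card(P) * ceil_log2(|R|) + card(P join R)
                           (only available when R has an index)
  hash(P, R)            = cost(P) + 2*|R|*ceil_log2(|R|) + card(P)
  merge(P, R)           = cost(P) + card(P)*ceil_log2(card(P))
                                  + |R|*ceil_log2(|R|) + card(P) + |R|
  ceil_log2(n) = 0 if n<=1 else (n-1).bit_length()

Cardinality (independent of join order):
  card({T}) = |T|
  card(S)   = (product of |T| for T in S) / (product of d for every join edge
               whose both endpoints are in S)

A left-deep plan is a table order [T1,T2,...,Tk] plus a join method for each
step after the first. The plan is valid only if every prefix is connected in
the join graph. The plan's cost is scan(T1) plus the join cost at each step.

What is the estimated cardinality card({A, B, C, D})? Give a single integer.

Tables in S: A(300), B(400), C(80), D(250)
Edges inside S: D-C(d=4), D-A(d=3), D-B(d=10), C-A(d=25), C-B(d=8), A-B(d=5)
numerator = 300 * 400 * 80 * 250 = 2400000000
denominator = 4 * 3 * 10 * 25 * 8 * 5 = 120000
card(S) = 2400000000 / 120000 = 20000

20000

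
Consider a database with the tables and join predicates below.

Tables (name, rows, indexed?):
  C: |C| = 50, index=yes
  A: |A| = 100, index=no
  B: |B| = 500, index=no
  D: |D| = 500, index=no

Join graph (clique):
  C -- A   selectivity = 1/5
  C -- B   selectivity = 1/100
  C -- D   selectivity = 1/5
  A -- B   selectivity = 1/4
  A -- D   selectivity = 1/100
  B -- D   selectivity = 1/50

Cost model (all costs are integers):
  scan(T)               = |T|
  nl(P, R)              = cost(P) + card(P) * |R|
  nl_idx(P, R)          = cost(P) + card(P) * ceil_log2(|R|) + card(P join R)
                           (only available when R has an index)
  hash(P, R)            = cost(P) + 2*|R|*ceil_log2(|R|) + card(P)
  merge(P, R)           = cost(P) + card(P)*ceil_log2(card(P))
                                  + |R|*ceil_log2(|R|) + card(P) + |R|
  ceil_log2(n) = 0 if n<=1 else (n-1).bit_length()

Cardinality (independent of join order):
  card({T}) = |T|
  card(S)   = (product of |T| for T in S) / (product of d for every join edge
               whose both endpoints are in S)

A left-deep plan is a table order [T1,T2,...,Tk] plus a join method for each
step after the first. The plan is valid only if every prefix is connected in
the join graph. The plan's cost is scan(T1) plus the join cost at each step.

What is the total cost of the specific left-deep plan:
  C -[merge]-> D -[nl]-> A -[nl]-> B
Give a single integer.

step 1: scan C: cost=50, card=50
step 2: join D via merge
    card(P join D) = 50*500/(5) = 5000
    cost = 50 + 50*6 + 500*9 + 50 + 500 = 5400
step 3: join A via nl
    card(P join A) = 5000*100/(5*100) = 1000
    cost = 5400 + 5000*100 = 505400
step 4: join B via nl
    card(P join B) = 1000*500/(100*4*50) = 25
    cost = 505400 + 1000*500 = 1005400

1005400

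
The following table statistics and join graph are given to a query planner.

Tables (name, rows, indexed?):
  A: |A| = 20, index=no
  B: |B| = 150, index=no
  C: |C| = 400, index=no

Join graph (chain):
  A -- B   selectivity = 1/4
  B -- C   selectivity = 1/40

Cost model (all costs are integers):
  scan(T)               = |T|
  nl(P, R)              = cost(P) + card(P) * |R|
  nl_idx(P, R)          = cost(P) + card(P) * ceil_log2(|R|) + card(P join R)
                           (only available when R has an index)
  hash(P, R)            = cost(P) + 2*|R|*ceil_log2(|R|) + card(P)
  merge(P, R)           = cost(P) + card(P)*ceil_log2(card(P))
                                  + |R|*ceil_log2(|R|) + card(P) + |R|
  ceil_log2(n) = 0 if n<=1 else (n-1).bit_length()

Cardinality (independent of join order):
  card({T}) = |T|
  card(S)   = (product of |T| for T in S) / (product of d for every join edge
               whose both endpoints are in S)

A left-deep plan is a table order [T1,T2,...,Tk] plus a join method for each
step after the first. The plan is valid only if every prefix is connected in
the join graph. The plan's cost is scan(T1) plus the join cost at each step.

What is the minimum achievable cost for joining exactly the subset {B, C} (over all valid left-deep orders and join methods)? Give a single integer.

3200

Selinger DP over subsets of {B,C}:
  {B}: scan cost=150, card=150
  {C}: scan cost=400, card=400
  {BC}: card=1500; try (B,hash)→3200, (C,merge)→5500, (B,merge)→5750, (C,hash)→7500, (C,nl)→60150, (B,nl)→60400; best=3200 via (B,hash)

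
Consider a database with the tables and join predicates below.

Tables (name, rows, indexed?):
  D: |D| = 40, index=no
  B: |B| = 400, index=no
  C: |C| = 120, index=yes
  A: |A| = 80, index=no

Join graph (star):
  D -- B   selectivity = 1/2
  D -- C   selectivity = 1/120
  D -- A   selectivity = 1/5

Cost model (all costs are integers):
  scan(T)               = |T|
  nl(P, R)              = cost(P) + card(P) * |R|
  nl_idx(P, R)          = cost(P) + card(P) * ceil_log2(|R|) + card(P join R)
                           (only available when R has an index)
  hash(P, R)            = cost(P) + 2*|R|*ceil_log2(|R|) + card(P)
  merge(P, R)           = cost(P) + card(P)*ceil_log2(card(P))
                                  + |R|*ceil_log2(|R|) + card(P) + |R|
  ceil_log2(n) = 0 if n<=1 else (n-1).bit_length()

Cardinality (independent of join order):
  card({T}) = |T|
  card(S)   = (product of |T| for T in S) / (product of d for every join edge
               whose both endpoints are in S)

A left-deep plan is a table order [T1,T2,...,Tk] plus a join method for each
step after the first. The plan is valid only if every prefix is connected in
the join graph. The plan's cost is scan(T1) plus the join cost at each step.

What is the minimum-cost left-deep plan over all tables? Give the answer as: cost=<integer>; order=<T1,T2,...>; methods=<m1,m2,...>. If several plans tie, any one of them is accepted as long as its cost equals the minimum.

Selinger DP (subsets sized 1..n):
  {D}: scan cost=40, card=40
  {B}: scan cost=400, card=400
  {C}: scan cost=120, card=120
  {A}: scan cost=80, card=80
  {BD}: card=8000; try (D,hash)→1280, (B,merge)→4320, (D,merge)→4680, (B,hash)→7280, (B,nl)→16040, (D,nl)→16400; best=1280 via (D,hash)
  {CD}: card=40; try (C,nl_idx)→360, (D,hash)→720, (C,merge)→1280, (D,merge)→1360, (C,hash)→1760, (C,nl)→4840 …(+1); best=360 via (C,nl_idx)
  {AD}: card=640; try (D,hash)→640, (A,merge)→960, (D,merge)→1000, (A,hash)→1200, (A,nl)→3240, (D,nl)→3280; best=640 via (D,hash)
  {BCD}: card=8000; try (B,merge)→4640, (B,hash)→7600, (C,hash)→10960, (B,nl)→16360, (C,nl_idx)→65280, (C,merge)→114240 …(+1); best=4640 via (B,merge)
  {ABD}: card=128000; try (B,hash)→8480, (A,hash)→10400, (B,merge)→11680, (A,merge)→113920, (B,nl)→256640, (A,nl)→641280; best=8480 via (B,hash)
  {ACD}: card=640; try (A,merge)→1280, (A,hash)→1520, (C,hash)→2960, (A,nl)→3560, (C,nl_idx)→5760, (C,merge)→8640 …(+1); best=1280 via (A,merge)
  {ABCD}: card=128000; try (B,hash)→9120, (B,merge)→12320, (A,hash)→13760, (A,merge)→117280, (C,hash)→138160, (B,nl)→257280 …(+4); best=9120 via (B,hash)

cost=9120; order=D,C,A,B; methods=nl_idx,merge,hash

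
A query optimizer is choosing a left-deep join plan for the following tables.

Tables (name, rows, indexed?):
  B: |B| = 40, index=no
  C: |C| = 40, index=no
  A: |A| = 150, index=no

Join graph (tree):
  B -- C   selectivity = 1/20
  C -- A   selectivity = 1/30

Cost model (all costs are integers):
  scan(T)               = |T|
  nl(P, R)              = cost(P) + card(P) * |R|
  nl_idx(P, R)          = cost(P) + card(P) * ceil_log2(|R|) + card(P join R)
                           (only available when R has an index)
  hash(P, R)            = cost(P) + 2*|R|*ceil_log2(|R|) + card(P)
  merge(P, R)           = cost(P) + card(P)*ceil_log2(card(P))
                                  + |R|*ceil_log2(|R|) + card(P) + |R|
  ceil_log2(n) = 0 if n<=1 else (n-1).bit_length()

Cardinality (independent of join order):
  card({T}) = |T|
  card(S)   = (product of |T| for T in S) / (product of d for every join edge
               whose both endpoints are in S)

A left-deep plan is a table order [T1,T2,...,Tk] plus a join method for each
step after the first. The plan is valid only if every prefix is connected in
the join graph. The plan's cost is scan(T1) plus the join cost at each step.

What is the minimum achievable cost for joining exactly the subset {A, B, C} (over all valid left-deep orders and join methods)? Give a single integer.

Selinger DP over subsets of {A,B,C}:
  {B}: scan cost=40, card=40
  {C}: scan cost=40, card=40
  {A}: scan cost=150, card=150
  {BC}: card=80; try (C,hash)→560, (B,hash)→560, (C,merge)→600, (B,merge)→600, (C,nl)→1640, (B,nl)→1640; best=560 via (C,hash)
  {AC}: card=200; try (C,hash)→780, (A,merge)→1670, (C,merge)→1780, (A,hash)→2480, (A,nl)→6040, (C,nl)→6150; best=780 via (C,hash)
  {ABC}: card=400; try (B,hash)→1460, (A,merge)→2550, (B,merge)→2860, (A,hash)→3040, (B,nl)→8780, (A,nl)→12560; best=1460 via (B,hash)

1460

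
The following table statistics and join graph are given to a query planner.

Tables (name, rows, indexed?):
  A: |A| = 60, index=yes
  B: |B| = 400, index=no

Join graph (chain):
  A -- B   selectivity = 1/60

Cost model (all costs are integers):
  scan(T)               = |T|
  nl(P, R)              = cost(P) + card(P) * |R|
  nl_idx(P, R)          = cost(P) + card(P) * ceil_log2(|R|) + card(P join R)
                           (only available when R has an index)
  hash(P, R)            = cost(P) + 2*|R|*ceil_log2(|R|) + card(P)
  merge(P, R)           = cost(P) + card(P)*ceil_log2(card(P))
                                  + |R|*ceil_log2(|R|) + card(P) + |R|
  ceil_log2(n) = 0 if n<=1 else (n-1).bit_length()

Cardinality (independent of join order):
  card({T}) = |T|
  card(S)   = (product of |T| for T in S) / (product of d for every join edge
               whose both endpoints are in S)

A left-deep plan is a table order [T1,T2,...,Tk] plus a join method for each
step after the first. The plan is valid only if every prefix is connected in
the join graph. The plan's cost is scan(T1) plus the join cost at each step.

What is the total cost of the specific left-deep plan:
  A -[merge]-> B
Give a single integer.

step 1: scan A: cost=60, card=60
step 2: join B via merge
    card(P join B) = 60*400/(60) = 400
    cost = 60 + 60*6 + 400*9 + 60 + 400 = 4480

4480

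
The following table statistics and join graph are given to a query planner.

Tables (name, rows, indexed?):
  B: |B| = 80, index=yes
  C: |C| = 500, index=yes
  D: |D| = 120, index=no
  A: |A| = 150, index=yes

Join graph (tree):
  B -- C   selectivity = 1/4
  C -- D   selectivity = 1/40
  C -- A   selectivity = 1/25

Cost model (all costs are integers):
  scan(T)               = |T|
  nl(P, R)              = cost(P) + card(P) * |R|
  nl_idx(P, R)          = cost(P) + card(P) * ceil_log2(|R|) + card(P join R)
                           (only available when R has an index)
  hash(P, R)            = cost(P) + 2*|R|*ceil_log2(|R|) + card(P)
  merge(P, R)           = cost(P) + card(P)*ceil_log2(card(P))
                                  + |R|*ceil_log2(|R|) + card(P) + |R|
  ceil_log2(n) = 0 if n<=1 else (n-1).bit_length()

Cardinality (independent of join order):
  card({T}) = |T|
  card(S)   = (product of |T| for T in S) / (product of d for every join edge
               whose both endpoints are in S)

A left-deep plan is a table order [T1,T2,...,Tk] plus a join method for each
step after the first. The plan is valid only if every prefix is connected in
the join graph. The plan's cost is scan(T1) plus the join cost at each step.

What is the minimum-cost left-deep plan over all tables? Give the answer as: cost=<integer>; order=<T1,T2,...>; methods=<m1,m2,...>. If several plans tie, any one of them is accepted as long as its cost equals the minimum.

cost=16700; order=C,D,A,B; methods=hash,hash,hash

Selinger DP (subsets sized 1..n):
  {B}: scan cost=80, card=80
  {C}: scan cost=500, card=500
  {D}: scan cost=120, card=120
  {A}: scan cost=150, card=150
  {BC}: card=10000; try (B,hash)→2120, (C,merge)→5720, (B,merge)→6140, (C,hash)→9160, (C,nl_idx)→10800, (B,nl_idx)→14000 …(+2); best=2120 via (B,hash)
  {CD}: card=1500; try (D,hash)→2680, (C,nl_idx)→2700, (C,merge)→6080, (D,merge)→6460, (C,hash)→9240, (C,nl)→60120 …(+1); best=2680 via (D,hash)
  {AC}: card=3000; try (A,hash)→3400, (C,nl_idx)→4500, (C,merge)→6500, (A,merge)→6850, (A,nl_idx)→7500, (C,hash)→9300 …(+2); best=3400 via (A,hash)
  {BCD}: card=30000; try (B,hash)→5300, (D,hash)→13800, (B,merge)→21320, (B,nl_idx)→43180, (B,nl)→122680, (D,merge)→153080 …(+1); best=5300 via (B,hash)
  {ABC}: card=60000; try (B,hash)→7520, (A,hash)→14520, (B,merge)→43040, (B,nl_idx)→84400, (A,nl_idx)→142120, (A,merge)→153470 …(+2); best=7520 via (B,hash)
  {ACD}: card=9000; try (A,hash)→6580, (D,hash)→8080, (A,merge)→22030, (A,nl_idx)→23680, (D,merge)→43360, (A,nl)→227680 …(+1); best=6580 via (A,hash)
  {ABCD}: card=180000; try (B,hash)→16700, (A,hash)→37700, (D,hash)→69200, (B,merge)→142220, (B,nl_idx)→249580, (A,nl_idx)→425300 …(+5); best=16700 via (B,hash)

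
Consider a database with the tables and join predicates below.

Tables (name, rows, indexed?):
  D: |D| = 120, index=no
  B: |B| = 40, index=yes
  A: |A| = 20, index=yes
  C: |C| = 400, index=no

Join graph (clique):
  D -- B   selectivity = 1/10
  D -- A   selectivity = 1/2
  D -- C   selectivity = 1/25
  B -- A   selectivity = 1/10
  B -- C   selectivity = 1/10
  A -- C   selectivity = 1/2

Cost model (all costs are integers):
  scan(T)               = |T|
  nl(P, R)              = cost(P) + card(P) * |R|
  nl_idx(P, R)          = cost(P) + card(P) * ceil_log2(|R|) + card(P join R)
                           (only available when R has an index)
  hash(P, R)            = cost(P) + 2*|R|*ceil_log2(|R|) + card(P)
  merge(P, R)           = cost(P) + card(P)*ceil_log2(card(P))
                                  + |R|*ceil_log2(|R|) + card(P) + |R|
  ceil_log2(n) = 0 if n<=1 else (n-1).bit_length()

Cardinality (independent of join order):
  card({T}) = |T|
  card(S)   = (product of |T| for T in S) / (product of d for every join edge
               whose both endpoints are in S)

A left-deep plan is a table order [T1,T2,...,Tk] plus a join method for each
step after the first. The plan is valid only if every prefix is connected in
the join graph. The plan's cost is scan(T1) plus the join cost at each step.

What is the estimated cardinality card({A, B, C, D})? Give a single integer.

384

Tables in S: A(20), B(40), C(400), D(120)
Edges inside S: D-B(d=10), D-A(d=2), D-C(d=25), B-A(d=10), B-C(d=10), A-C(d=2)
numerator = 20 * 40 * 400 * 120 = 38400000
denominator = 10 * 2 * 25 * 10 * 10 * 2 = 100000
card(S) = 38400000 / 100000 = 384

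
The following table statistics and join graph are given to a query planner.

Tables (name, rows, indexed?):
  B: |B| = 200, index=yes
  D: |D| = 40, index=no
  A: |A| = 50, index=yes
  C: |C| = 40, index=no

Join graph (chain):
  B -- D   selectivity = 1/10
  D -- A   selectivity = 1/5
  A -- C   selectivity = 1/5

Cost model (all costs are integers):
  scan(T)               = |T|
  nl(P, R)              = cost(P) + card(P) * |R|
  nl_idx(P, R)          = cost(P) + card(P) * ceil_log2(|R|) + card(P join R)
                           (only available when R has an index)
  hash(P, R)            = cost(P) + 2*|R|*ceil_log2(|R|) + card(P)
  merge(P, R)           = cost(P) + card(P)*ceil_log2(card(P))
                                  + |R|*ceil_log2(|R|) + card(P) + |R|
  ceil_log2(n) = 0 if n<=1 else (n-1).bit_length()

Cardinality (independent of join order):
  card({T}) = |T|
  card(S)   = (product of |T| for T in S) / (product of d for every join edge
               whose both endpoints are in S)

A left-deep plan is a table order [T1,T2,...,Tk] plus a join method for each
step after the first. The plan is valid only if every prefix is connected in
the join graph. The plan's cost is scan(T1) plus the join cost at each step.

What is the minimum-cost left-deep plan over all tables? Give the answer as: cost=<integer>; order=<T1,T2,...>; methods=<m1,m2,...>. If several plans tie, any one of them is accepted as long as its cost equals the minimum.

Selinger DP (subsets sized 1..n):
  {B}: scan cost=200, card=200
  {D}: scan cost=40, card=40
  {A}: scan cost=50, card=50
  {C}: scan cost=40, card=40
  {BD}: card=800; try (D,hash)→880, (B,nl_idx)→1160, (B,merge)→2120, (D,merge)→2280, (B,hash)→3280, (B,nl)→8040 …(+1); best=880 via (D,hash)
  {AD}: card=400; try (D,hash)→580, (A,merge)→670, (D,merge)→680, (A,hash)→680, (A,nl_idx)→680, (A,nl)→2040 …(+1); best=580 via (D,hash)
  {AC}: card=400; try (C,hash)→580, (A,merge)→670, (C,merge)→680, (A,hash)→680, (A,nl_idx)→680, (A,nl)→2040 …(+1); best=580 via (C,hash)
  {ABD}: card=8000; try (A,hash)→2280, (B,hash)→4180, (B,merge)→6380, (A,merge)→10030, (B,nl_idx)→11780, (A,nl_idx)→13680 …(+2); best=2280 via (A,hash)
  {ACD}: card=3200; try (D,hash)→1460, (C,hash)→1460, (D,merge)→4860, (C,merge)→4860, (D,nl)→16580, (C,nl)→16580; best=1460 via (D,hash)
  {ABCD}: card=64000; try (B,hash)→7860, (C,hash)→10760, (B,merge)→44860, (B,nl_idx)→91060, (C,merge)→114560, (C,nl)→322280 …(+1); best=7860 via (B,hash)

cost=7860; order=A,C,D,B; methods=hash,hash,hash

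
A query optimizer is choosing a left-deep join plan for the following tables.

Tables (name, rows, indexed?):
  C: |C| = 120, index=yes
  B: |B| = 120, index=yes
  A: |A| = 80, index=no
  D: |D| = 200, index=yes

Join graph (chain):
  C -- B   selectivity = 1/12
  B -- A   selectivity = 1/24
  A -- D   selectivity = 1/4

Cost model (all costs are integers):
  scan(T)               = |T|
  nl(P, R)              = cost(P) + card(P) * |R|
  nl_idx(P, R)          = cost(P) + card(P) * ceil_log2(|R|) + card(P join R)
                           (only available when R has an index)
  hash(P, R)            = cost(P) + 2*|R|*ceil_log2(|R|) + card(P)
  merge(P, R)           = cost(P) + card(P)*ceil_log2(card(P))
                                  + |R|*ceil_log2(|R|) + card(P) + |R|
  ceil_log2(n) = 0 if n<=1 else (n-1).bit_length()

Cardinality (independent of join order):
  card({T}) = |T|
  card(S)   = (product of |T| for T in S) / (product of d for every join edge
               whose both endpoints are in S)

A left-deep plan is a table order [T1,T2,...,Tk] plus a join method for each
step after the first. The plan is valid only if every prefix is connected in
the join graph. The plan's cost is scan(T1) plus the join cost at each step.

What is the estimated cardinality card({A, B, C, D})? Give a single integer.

Tables in S: A(80), B(120), C(120), D(200)
Edges inside S: C-B(d=12), B-A(d=24), A-D(d=4)
numerator = 80 * 120 * 120 * 200 = 230400000
denominator = 12 * 24 * 4 = 1152
card(S) = 230400000 / 1152 = 200000

200000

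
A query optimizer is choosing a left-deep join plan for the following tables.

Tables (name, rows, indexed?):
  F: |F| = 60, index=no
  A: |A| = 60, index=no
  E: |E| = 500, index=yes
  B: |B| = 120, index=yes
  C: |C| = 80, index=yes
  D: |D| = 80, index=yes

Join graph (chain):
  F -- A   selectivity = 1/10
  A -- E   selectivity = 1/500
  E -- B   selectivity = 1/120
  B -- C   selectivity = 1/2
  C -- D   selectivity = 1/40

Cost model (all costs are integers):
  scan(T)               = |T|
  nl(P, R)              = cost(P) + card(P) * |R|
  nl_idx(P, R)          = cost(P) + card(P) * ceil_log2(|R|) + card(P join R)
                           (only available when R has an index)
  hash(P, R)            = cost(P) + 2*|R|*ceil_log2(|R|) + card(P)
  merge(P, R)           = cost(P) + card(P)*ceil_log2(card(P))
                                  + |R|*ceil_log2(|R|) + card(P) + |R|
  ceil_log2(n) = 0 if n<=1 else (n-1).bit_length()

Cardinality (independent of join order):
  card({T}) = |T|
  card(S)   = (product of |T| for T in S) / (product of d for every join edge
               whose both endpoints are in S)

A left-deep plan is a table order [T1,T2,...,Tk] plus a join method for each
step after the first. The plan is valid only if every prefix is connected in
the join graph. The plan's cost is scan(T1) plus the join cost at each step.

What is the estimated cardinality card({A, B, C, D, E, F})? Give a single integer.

Tables in S: A(60), B(120), C(80), D(80), E(500), F(60)
Edges inside S: F-A(d=10), A-E(d=500), E-B(d=120), B-C(d=2), C-D(d=40)
numerator = 60 * 120 * 80 * 80 * 500 * 60 = 1382400000000
denominator = 10 * 500 * 120 * 2 * 40 = 48000000
card(S) = 1382400000000 / 48000000 = 28800

28800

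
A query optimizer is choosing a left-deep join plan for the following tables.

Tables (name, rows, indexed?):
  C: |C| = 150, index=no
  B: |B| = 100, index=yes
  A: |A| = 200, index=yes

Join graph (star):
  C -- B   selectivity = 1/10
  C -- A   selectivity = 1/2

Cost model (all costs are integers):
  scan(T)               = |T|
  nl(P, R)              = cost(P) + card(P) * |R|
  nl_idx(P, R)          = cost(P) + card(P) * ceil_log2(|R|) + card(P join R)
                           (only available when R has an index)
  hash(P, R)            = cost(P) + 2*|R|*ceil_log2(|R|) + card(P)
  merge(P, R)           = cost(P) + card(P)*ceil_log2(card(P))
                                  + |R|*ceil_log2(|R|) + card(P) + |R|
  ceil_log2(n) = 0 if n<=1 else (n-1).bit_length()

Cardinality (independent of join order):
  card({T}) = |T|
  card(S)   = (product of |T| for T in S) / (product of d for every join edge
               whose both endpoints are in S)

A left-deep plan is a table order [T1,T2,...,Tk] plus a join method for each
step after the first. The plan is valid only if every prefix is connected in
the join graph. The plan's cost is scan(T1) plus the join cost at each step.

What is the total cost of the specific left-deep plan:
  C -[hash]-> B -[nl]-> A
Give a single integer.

step 1: scan C: cost=150, card=150
step 2: join B via hash
    card(P join B) = 150*100/(10) = 1500
    cost = 150 + 2*100*7 + 150 = 1700
step 3: join A via nl
    card(P join A) = 1500*200/(2) = 150000
    cost = 1700 + 1500*200 = 301700

301700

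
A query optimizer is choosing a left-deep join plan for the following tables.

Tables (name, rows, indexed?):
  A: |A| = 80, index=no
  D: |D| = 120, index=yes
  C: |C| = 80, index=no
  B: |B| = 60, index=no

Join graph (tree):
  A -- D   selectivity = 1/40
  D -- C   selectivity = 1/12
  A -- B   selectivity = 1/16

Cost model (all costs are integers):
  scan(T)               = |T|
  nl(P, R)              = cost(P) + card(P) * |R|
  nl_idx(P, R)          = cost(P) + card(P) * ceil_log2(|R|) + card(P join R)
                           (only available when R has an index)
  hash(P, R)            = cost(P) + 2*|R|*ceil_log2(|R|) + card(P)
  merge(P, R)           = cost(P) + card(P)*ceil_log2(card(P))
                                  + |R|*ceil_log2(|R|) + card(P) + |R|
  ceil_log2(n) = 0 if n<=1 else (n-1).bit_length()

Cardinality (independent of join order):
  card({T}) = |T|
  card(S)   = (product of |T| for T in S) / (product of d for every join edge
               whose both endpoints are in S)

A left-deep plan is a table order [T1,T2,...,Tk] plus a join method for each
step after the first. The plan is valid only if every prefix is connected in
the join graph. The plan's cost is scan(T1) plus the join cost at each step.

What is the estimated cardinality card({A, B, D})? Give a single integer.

Tables in S: A(80), B(60), D(120)
Edges inside S: A-D(d=40), A-B(d=16)
numerator = 80 * 60 * 120 = 576000
denominator = 40 * 16 = 640
card(S) = 576000 / 640 = 900

900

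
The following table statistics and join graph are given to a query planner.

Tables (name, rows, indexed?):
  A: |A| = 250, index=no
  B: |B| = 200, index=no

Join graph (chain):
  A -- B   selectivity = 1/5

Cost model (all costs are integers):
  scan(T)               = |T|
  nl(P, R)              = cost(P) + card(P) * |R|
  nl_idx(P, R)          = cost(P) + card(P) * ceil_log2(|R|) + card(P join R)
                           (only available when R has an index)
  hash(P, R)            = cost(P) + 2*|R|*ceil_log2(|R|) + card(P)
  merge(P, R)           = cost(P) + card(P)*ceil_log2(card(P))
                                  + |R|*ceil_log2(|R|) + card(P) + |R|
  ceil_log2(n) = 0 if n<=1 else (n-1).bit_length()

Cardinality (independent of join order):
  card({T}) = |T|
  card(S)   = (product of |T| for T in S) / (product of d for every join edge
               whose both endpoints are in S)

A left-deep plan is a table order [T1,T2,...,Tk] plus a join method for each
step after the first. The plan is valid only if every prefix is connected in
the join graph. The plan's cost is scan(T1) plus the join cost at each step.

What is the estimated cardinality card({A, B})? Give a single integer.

Tables in S: A(250), B(200)
Edges inside S: A-B(d=5)
numerator = 250 * 200 = 50000
denominator = 5 = 5
card(S) = 50000 / 5 = 10000

10000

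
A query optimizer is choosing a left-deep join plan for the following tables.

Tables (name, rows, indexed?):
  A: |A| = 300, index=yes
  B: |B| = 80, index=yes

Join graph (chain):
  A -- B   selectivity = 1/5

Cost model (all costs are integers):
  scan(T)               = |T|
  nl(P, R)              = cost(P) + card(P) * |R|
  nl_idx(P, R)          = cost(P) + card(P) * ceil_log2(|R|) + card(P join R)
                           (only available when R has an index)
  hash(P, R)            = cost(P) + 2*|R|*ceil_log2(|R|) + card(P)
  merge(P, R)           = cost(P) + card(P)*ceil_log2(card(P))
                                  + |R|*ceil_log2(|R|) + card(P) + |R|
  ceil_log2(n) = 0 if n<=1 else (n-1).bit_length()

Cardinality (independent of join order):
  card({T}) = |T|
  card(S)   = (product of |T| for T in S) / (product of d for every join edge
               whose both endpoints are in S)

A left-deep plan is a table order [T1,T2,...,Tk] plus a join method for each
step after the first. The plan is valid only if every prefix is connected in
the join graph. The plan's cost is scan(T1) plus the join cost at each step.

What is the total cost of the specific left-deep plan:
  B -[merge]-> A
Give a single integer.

step 1: scan B: cost=80, card=80
step 2: join A via merge
    card(P join A) = 80*300/(5) = 4800
    cost = 80 + 80*7 + 300*9 + 80 + 300 = 3720

3720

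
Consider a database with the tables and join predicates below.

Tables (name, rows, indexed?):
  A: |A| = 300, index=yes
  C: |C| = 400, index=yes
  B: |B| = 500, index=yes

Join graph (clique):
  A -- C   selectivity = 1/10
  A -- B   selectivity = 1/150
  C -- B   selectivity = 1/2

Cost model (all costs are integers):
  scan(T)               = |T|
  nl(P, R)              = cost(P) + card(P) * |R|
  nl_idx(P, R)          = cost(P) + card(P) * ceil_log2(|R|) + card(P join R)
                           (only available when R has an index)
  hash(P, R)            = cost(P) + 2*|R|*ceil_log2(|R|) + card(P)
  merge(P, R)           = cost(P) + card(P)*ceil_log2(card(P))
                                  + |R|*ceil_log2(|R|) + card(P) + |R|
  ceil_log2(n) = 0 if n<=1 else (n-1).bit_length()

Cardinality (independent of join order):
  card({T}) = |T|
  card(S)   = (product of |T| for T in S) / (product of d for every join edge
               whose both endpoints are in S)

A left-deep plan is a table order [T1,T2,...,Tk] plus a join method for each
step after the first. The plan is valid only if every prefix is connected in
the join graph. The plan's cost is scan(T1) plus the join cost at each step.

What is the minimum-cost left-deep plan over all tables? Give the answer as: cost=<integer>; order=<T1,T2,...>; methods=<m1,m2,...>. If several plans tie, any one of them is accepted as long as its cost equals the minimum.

cost=12200; order=A,B,C; methods=nl_idx,hash

Selinger DP (subsets sized 1..n):
  {A}: scan cost=300, card=300
  {C}: scan cost=400, card=400
  {B}: scan cost=500, card=500
  {AC}: card=12000; try (A,hash)→6200, (C,merge)→7300, (A,merge)→7400, (C,hash)→7800, (C,nl_idx)→15000, (A,nl_idx)→16000 …(+2); best=6200 via (A,hash)
  {AB}: card=1000; try (B,nl_idx)→4000, (A,nl_idx)→6000, (A,hash)→6400, (B,merge)→8300, (A,merge)→8500, (B,hash)→9600 …(+2); best=4000 via (B,nl_idx)
  {BC}: card=100000; try (C,hash)→8200, (B,merge)→9400, (C,merge)→9500, (B,hash)→9800, (B,nl_idx)→104000, (C,nl_idx)→105000 …(+2); best=8200 via (C,hash)
  {ABC}: card=20000; try (C,hash)→12200, (C,merge)→19000, (B,hash)→27200, (C,nl_idx)→33000, (A,hash)→113600, (B,nl_idx)→134200 …(+6); best=12200 via (C,hash)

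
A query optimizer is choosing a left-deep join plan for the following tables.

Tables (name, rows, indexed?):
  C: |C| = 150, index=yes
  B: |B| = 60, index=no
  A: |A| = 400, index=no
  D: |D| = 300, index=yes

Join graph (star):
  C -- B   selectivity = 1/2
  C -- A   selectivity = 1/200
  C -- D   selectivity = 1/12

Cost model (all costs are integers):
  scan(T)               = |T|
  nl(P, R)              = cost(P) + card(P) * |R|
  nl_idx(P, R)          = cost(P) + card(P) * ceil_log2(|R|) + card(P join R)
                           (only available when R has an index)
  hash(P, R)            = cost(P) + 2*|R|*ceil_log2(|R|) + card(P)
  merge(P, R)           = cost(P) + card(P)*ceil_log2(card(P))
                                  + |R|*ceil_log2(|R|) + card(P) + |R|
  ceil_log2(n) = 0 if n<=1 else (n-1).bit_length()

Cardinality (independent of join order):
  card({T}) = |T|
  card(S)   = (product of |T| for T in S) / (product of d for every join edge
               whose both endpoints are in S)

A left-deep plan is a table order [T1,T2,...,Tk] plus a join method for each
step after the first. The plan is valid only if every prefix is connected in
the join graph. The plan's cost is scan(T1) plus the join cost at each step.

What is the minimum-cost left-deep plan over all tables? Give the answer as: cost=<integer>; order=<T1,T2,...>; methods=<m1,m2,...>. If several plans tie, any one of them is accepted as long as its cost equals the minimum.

cost=17120; order=A,C,D,B; methods=hash,hash,hash

Selinger DP (subsets sized 1..n):
  {C}: scan cost=150, card=150
  {B}: scan cost=60, card=60
  {A}: scan cost=400, card=400
  {D}: scan cost=300, card=300
  {BC}: card=4500; try (B,hash)→1020, (C,merge)→1830, (B,merge)→1920, (C,hash)→2520, (C,nl_idx)→5040, (C,nl)→9060 …(+1); best=1020 via (B,hash)
  {AC}: card=300; try (C,hash)→3200, (C,nl_idx)→3900, (A,merge)→5500, (C,merge)→5750, (A,hash)→7500, (A,nl)→60150 …(+1); best=3200 via (C,hash)
  {CD}: card=3750; try (C,hash)→3000, (D,merge)→4500, (C,merge)→4650, (D,nl_idx)→5250, (D,hash)→5700, (C,nl_idx)→6450 …(+2); best=3000 via (C,hash)
  {ABC}: card=9000; try (B,hash)→4220, (B,merge)→6620, (A,hash)→12720, (B,nl)→21200, (A,merge)→68020, (A,nl)→1801020; best=4220 via (B,hash)
  {BCD}: card=112500; try (B,hash)→7470, (D,hash)→10920, (B,merge)→52170, (D,merge)→67020, (D,nl_idx)→154020, (B,nl)→228000 …(+1); best=7470 via (B,hash)
  {ACD}: card=7500; try (D,hash)→8900, (D,merge)→9200, (D,nl_idx)→13400, (A,hash)→13950, (A,merge)→55750, (D,nl)→93200 …(+1); best=8900 via (D,hash)
  {ABCD}: card=225000; try (B,hash)→17120, (D,hash)→18620, (B,merge)→114320, (A,hash)→127170, (D,merge)→142220, (D,nl_idx)→310220 …(+4); best=17120 via (B,hash)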